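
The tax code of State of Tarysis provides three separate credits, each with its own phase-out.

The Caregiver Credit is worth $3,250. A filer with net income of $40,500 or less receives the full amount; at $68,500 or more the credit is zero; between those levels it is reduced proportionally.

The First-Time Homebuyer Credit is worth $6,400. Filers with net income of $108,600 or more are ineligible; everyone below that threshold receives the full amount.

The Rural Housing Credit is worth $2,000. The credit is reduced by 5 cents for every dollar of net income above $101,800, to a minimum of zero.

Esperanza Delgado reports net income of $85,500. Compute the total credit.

Caregiver Credit: $85,500 is at or above $68,500, so the credit is $0.
First-Time Homebuyer Credit: $85,500 is below the $108,600 cutoff, so the full $6,400 applies.
Rural Housing Credit: $85,500 is at or below the $101,800 threshold, so the full $2,000 applies.
Total: $0 + $6,400 + $2,000 = $8,400.

$8,400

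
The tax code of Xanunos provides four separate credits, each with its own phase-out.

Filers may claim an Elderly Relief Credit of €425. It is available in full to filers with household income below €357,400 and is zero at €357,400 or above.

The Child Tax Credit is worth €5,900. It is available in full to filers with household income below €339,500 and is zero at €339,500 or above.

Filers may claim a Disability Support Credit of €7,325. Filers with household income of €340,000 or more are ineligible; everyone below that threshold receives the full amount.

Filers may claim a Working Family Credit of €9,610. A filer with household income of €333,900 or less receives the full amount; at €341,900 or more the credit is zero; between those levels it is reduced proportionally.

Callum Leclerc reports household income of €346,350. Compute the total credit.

€425

Elderly Relief Credit: €346,350 is below the €357,400 cutoff, so the full €425 applies.
Child Tax Credit: €346,350 meets or exceeds the €339,500 cutoff, so the credit is €0.
Disability Support Credit: €346,350 meets or exceeds the €340,000 cutoff, so the credit is €0.
Working Family Credit: €346,350 is at or above €341,900, so the credit is €0.
Total: €425 + €0 + €0 + €0 = €425.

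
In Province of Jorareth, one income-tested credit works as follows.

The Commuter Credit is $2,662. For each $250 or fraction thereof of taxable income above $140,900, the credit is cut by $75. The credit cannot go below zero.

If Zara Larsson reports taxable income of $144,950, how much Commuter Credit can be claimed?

Commuter Credit: income exceeds $140,900 by $4,050, which is 17 full-or-partial $250 increments; reduction = 17 × $75 = $1,275, leaving $1,387.

$1,387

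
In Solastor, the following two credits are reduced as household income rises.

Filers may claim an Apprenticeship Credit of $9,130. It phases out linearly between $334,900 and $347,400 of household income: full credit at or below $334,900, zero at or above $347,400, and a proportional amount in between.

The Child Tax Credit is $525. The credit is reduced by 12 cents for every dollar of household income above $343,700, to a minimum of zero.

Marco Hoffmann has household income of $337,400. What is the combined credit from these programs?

$7,829

Apprenticeship Credit: $337,400 is $2,500 into a $12,500 phase-out range, leaving 10,000/12,500 of the credit: $9,130 × 10,000/12,500 = $7,304.
Child Tax Credit: $337,400 is at or below the $343,700 threshold, so the full $525 applies.
Total: $7,304 + $525 = $7,829.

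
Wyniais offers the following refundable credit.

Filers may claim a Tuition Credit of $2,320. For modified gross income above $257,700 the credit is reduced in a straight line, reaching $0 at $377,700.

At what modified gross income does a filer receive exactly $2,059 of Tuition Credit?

$2,059 is 2,059/2,320 of the full $2,320, so 261/2,320 of the $120,000 range has been used: income = $257,700 + $120,000 × 261/2,320 = $271,200.

$271,200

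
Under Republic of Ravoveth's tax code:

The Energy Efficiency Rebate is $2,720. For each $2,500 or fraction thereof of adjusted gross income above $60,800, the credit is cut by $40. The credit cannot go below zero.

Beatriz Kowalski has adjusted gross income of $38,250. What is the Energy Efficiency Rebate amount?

Energy Efficiency Rebate: $38,250 is at or below the $60,800 threshold, so the full $2,720 applies.

$2,720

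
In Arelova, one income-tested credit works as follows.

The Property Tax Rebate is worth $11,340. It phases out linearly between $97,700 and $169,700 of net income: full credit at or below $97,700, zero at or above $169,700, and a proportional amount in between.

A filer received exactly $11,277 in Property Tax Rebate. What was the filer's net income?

$98,100

$11,277 is 11,277/11,340 of the full $11,340, so 63/11,340 of the $72,000 range has been used: income = $97,700 + $72,000 × 63/11,340 = $98,100.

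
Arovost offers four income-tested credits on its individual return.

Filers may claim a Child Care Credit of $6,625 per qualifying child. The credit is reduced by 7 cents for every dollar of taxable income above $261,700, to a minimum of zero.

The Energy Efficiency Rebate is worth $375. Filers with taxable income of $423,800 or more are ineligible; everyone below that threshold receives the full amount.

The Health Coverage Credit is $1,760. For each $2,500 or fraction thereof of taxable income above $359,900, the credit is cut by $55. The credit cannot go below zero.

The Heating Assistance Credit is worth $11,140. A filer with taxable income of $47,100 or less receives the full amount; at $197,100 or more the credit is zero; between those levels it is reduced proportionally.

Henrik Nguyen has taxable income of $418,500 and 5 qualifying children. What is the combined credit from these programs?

$22,964

Child Care Credit: base = 5 × $6,625 = $33,125. 7% of the $156,800 excess over $261,700 is $10,976; credit = $33,125 − $10,976 = $22,149.
Energy Efficiency Rebate: $418,500 is below the $423,800 cutoff, so the full $375 applies.
Health Coverage Credit: income exceeds $359,900 by $58,600, which is 24 full-or-partial $2,500 increments; reduction = 24 × $55 = $1,320, leaving $440.
Heating Assistance Credit: $418,500 is at or above $197,100, so the credit is $0.
Total: $22,149 + $375 + $440 + $0 = $22,964.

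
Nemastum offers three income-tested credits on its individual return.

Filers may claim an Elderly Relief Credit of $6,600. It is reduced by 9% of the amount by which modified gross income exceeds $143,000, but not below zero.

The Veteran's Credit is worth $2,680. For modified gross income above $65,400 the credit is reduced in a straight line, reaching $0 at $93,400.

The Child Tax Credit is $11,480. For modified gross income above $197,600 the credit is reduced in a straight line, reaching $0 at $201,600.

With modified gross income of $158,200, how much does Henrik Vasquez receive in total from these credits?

Elderly Relief Credit: 9% of the $15,200 excess over $143,000 is $1,368; credit = $6,600 − $1,368 = $5,232.
Veteran's Credit: $158,200 is at or above $93,400, so the credit is $0.
Child Tax Credit: $158,200 is at or below the $197,600 threshold, so the full $11,480 applies.
Total: $5,232 + $0 + $11,480 = $16,712.

$16,712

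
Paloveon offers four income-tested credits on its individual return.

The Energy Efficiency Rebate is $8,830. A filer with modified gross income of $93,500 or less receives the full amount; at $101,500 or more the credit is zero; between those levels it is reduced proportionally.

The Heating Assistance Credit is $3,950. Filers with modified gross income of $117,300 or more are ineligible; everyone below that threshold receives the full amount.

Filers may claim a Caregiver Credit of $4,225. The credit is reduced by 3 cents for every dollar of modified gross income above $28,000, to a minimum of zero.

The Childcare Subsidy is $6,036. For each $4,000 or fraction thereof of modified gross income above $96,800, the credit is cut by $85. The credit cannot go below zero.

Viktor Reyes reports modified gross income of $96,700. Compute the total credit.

$17,448

Energy Efficiency Rebate: $96,700 is $3,200 into a $8,000 phase-out range, leaving 4,800/8,000 of the credit: $8,830 × 4,800/8,000 = $5,298.
Heating Assistance Credit: $96,700 is below the $117,300 cutoff, so the full $3,950 applies.
Caregiver Credit: 3% of the $68,700 excess over $28,000 is $2,061; credit = $4,225 − $2,061 = $2,164.
Childcare Subsidy: $96,700 is at or below the $96,800 threshold, so the full $6,036 applies.
Total: $5,298 + $3,950 + $2,164 + $6,036 = $17,448.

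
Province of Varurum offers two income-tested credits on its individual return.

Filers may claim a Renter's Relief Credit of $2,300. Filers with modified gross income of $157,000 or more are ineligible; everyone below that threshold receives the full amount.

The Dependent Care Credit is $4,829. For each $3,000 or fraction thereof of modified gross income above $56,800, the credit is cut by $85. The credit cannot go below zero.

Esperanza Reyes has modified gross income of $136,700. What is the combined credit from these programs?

Renter's Relief Credit: $136,700 is below the $157,000 cutoff, so the full $2,300 applies.
Dependent Care Credit: income exceeds $56,800 by $79,900, which is 27 full-or-partial $3,000 increments; reduction = 27 × $85 = $2,295, leaving $2,534.
Total: $2,300 + $2,534 = $4,834.

$4,834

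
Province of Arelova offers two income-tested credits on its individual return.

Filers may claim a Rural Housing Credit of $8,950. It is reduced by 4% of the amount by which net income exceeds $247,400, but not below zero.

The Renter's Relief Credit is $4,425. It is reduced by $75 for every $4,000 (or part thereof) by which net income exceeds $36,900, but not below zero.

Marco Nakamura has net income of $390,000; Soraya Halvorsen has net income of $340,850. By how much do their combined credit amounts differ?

$1,966

Marco ($390,000): Rural Housing Credit: 4% of the $142,600 excess over $247,400 is $5,704; credit = $8,950 − $5,704 = $3,246. Renter's Relief Credit: income exceeds $36,900 by $353,100 → 89 increments × $75 = $6,675 ≥ base, so the credit is $0. total $3,246 + $0 = $3,246
Soraya ($340,850): Rural Housing Credit: 4% of the $93,450 excess over $247,400 is $3,738; credit = $8,950 − $3,738 = $5,212. Renter's Relief Credit: income exceeds $36,900 by $303,950 → 76 increments × $75 = $5,700 ≥ base, so the credit is $0. total $5,212 + $0 = $5,212
Difference: |$3,246 − $5,212| = $1,966.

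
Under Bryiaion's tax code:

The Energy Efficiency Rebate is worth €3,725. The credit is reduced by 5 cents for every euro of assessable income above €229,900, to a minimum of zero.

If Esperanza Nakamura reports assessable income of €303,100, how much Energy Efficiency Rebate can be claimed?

€65

Energy Efficiency Rebate: 5% of the €73,200 excess over €229,900 is €3,660; credit = €3,725 − €3,660 = €65.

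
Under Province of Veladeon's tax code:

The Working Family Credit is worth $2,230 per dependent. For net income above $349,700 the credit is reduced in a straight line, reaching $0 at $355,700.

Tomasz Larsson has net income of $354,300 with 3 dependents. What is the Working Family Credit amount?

$1,561

Working Family Credit: base = 3 × $2,230 = $6,690. $354,300 is $4,600 into a $6,000 phase-out range, leaving 1,400/6,000 of the credit: $6,690 × 1,400/6,000 = $1,561.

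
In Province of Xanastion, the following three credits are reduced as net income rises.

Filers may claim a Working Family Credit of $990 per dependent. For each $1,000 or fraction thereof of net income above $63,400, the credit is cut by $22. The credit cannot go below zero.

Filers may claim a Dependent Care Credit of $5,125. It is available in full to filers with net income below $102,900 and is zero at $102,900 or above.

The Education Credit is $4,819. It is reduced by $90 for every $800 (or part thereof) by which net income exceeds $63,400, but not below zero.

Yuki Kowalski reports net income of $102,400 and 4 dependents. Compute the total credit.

Working Family Credit: base = 4 × $990 = $3,960. income exceeds $63,400 by $39,000, which is 39 full-or-partial $1,000 increments; reduction = 39 × $22 = $858, leaving $3,102.
Dependent Care Credit: $102,400 is below the $102,900 cutoff, so the full $5,125 applies.
Education Credit: income exceeds $63,400 by $39,000, which is 49 full-or-partial $800 increments; reduction = 49 × $90 = $4,410, leaving $409.
Total: $3,102 + $5,125 + $409 = $8,636.

$8,636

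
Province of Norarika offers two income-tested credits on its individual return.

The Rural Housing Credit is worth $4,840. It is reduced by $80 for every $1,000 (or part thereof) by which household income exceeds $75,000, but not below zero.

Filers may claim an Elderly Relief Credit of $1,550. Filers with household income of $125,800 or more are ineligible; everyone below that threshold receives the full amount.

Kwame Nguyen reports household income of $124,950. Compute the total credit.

Rural Housing Credit: income exceeds $75,000 by $49,950, which is 50 full-or-partial $1,000 increments; reduction = 50 × $80 = $4,000, leaving $840.
Elderly Relief Credit: $124,950 is below the $125,800 cutoff, so the full $1,550 applies.
Total: $840 + $1,550 = $2,390.

$2,390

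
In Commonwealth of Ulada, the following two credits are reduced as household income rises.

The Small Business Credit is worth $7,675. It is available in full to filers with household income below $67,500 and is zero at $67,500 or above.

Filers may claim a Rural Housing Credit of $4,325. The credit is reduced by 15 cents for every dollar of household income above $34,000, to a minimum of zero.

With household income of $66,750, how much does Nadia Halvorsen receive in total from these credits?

Small Business Credit: $66,750 is below the $67,500 cutoff, so the full $7,675 applies.
Rural Housing Credit: 15% of the $32,750 excess over $34,000 is $4,912.50 ≥ base, so the credit is $0.
Total: $7,675 + $0 = $7,675.

$7,675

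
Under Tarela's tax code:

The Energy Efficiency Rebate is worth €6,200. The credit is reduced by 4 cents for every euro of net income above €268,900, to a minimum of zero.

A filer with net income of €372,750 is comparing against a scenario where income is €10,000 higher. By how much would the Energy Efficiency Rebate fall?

At €372,750 — 4% of the €103,850 excess over €268,900 is €4,154; credit = €6,200 − €4,154 = €2,046.
At €382,750 — 4% of the €113,850 excess over €268,900 is €4,554; credit = €6,200 − €4,554 = €1,646.
Lost: €2,046 − €1,646 = €400.

€400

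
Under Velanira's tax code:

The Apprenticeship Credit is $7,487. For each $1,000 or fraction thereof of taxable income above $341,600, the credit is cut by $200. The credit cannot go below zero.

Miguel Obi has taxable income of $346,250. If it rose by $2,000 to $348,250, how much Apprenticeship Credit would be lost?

At $346,250 — income exceeds $341,600 by $4,650, which is 5 full-or-partial $1,000 increments; reduction = 5 × $200 = $1,000, leaving $6,487.
At $348,250 — income exceeds $341,600 by $6,650, which is 7 full-or-partial $1,000 increments; reduction = 7 × $200 = $1,400, leaving $6,087.
Lost: $6,487 − $6,087 = $400.

$400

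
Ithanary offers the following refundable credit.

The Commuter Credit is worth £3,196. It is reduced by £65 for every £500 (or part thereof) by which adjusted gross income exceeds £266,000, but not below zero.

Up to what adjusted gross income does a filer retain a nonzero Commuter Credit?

£290,500

After 49 increments the reduction is 49 × £65 = £3,185, leaving £11; one more increment wipes it out. Increment 49 ends at excess 49 × £500 = £24,500, so the highest qualifying income is £266,000 + £24,500 = £290,500.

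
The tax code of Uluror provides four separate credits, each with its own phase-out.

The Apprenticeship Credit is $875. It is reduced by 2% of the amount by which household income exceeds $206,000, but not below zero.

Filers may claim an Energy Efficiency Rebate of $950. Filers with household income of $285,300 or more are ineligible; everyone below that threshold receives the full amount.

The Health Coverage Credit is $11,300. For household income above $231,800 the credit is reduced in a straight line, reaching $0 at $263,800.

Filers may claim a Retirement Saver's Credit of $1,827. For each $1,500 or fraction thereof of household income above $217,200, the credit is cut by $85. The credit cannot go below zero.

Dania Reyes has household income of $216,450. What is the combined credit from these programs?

Apprenticeship Credit: 2% of the $10,450 excess over $206,000 is $209; credit = $875 − $209 = $666.
Energy Efficiency Rebate: $216,450 is below the $285,300 cutoff, so the full $950 applies.
Health Coverage Credit: $216,450 is at or below the $231,800 threshold, so the full $11,300 applies.
Retirement Saver's Credit: $216,450 is at or below the $217,200 threshold, so the full $1,827 applies.
Total: $666 + $950 + $11,300 + $1,827 = $14,743.

$14,743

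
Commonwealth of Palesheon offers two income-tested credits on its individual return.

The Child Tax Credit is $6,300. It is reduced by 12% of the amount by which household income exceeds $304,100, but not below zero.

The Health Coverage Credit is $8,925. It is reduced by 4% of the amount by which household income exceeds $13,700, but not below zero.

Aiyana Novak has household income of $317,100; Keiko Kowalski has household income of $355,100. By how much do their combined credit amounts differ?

Aiyana ($317,100): Child Tax Credit: 12% of the $13,000 excess over $304,100 is $1,560; credit = $6,300 − $1,560 = $4,740. Health Coverage Credit: 4% of the $303,400 excess over $13,700 is $12,136 ≥ base, so the credit is $0. total $4,740 + $0 = $4,740
Keiko ($355,100): Child Tax Credit: 12% of the $51,000 excess over $304,100 is $6,120; credit = $6,300 − $6,120 = $180. Health Coverage Credit: 4% of the $341,400 excess over $13,700 is $13,656 ≥ base, so the credit is $0. total $180 + $0 = $180
Difference: |$4,740 − $180| = $4,560.

$4,560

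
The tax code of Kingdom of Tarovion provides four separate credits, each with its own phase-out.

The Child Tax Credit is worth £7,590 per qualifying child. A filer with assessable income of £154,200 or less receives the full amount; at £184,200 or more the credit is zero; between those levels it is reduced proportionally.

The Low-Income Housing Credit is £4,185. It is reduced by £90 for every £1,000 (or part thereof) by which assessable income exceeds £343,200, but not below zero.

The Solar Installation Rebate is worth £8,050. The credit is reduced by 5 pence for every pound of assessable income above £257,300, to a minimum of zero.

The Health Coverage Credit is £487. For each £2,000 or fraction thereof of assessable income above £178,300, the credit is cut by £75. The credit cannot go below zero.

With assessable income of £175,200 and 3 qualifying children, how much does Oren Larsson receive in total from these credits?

£19,553

Child Tax Credit: base = 3 × £7,590 = £22,770. £175,200 is £21,000 into a £30,000 phase-out range, leaving 9,000/30,000 of the credit: £22,770 × 9,000/30,000 = £6,831.
Low-Income Housing Credit: £175,200 is at or below the £343,200 threshold, so the full £4,185 applies.
Solar Installation Rebate: £175,200 is at or below the £257,300 threshold, so the full £8,050 applies.
Health Coverage Credit: £175,200 is at or below the £178,300 threshold, so the full £487 applies.
Total: £6,831 + £4,185 + £8,050 + £487 = £19,553.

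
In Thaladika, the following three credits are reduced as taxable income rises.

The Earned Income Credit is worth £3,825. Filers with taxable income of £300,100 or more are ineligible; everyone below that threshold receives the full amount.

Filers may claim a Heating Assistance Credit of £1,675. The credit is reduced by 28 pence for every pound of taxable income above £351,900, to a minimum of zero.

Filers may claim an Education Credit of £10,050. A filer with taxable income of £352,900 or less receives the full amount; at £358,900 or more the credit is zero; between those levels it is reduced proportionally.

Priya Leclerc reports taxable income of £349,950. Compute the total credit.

Earned Income Credit: £349,950 meets or exceeds the £300,100 cutoff, so the credit is £0.
Heating Assistance Credit: £349,950 is at or below the £351,900 threshold, so the full £1,675 applies.
Education Credit: £349,950 is at or below the £352,900 threshold, so the full £10,050 applies.
Total: £0 + £1,675 + £10,050 = £11,725.

£11,725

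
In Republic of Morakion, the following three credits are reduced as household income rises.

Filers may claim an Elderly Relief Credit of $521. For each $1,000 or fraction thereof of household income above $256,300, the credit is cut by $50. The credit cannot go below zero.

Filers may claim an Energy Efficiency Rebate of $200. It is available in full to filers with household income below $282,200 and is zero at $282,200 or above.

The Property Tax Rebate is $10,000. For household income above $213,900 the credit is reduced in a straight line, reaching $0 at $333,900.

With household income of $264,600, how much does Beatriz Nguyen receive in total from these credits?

$6,046

Elderly Relief Credit: income exceeds $256,300 by $8,300, which is 9 full-or-partial $1,000 increments; reduction = 9 × $50 = $450, leaving $71.
Energy Efficiency Rebate: $264,600 is below the $282,200 cutoff, so the full $200 applies.
Property Tax Rebate: $264,600 is $50,700 into a $120,000 phase-out range, leaving 69,300/120,000 of the credit: $10,000 × 69,300/120,000 = $5,775.
Total: $71 + $200 + $5,775 = $6,046.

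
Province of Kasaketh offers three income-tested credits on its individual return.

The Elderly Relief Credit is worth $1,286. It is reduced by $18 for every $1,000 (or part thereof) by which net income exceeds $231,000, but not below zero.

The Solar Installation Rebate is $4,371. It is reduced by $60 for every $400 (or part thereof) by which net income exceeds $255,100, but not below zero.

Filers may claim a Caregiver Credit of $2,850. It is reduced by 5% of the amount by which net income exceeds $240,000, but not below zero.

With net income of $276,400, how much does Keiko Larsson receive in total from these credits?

Elderly Relief Credit: income exceeds $231,000 by $45,400, which is 46 full-or-partial $1,000 increments; reduction = 46 × $18 = $828, leaving $458.
Solar Installation Rebate: income exceeds $255,100 by $21,300, which is 54 full-or-partial $400 increments; reduction = 54 × $60 = $3,240, leaving $1,131.
Caregiver Credit: 5% of the $36,400 excess over $240,000 is $1,820; credit = $2,850 − $1,820 = $1,030.
Total: $458 + $1,131 + $1,030 = $2,619.

$2,619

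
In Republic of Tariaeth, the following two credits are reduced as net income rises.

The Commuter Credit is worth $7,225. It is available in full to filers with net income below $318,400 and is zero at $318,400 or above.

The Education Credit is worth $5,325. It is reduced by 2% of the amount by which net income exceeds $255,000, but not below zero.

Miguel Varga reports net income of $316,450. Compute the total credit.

$11,321

Commuter Credit: $316,450 is below the $318,400 cutoff, so the full $7,225 applies.
Education Credit: 2% of the $61,450 excess over $255,000 is $1,229; credit = $5,325 − $1,229 = $4,096.
Total: $7,225 + $4,096 = $11,321.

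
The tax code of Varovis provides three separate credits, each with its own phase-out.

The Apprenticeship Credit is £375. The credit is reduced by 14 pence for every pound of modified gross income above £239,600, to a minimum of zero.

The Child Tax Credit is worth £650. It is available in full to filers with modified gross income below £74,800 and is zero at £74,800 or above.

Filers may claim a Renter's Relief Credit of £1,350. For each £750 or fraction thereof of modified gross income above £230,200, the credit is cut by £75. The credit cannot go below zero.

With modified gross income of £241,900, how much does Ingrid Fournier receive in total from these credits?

Apprenticeship Credit: 14% of the £2,300 excess over £239,600 is £322; credit = £375 − £322 = £53.
Child Tax Credit: £241,900 meets or exceeds the £74,800 cutoff, so the credit is £0.
Renter's Relief Credit: income exceeds £230,200 by £11,700, which is 16 full-or-partial £750 increments; reduction = 16 × £75 = £1,200, leaving £150.
Total: £53 + £0 + £150 = £203.

£203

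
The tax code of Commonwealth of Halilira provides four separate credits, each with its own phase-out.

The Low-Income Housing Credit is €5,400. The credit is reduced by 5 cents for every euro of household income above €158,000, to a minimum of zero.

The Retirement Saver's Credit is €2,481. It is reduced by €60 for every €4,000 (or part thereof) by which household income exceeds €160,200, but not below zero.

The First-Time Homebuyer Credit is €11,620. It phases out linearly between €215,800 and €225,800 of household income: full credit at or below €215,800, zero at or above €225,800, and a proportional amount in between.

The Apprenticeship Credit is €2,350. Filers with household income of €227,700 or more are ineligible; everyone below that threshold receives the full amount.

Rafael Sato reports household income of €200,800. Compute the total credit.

Low-Income Housing Credit: 5% of the €42,800 excess over €158,000 is €2,140; credit = €5,400 − €2,140 = €3,260.
Retirement Saver's Credit: income exceeds €160,200 by €40,600, which is 11 full-or-partial €4,000 increments; reduction = 11 × €60 = €660, leaving €1,821.
First-Time Homebuyer Credit: €200,800 is at or below the €215,800 threshold, so the full €11,620 applies.
Apprenticeship Credit: €200,800 is below the €227,700 cutoff, so the full €2,350 applies.
Total: €3,260 + €1,821 + €11,620 + €2,350 = €19,051.

€19,051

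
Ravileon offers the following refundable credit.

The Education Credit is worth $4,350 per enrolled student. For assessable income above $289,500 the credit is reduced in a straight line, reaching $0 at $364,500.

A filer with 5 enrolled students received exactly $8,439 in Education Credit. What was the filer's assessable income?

$335,400

Full credit = 5 × $4,350 = $21,750.
$8,439 is 8,439/21,750 of the full $21,750, so 13,311/21,750 of the $75,000 range has been used: income = $289,500 + $75,000 × 13,311/21,750 = $335,400.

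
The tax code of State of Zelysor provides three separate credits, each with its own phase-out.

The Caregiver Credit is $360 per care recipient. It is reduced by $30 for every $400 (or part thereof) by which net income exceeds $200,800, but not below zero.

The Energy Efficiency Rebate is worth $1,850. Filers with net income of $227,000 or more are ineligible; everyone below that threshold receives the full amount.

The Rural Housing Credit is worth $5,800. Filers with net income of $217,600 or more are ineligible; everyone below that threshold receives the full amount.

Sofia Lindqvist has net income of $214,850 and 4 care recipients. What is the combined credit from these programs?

$8,010

Caregiver Credit: base = 4 × $360 = $1,440. income exceeds $200,800 by $14,050, which is 36 full-or-partial $400 increments; reduction = 36 × $30 = $1,080, leaving $360.
Energy Efficiency Rebate: $214,850 is below the $227,000 cutoff, so the full $1,850 applies.
Rural Housing Credit: $214,850 is below the $217,600 cutoff, so the full $5,800 applies.
Total: $360 + $1,850 + $5,800 = $8,010.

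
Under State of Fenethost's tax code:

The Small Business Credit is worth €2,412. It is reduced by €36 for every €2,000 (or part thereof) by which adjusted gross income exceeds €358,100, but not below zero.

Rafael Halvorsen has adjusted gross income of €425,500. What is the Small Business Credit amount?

Small Business Credit: income exceeds €358,100 by €67,400, which is 34 full-or-partial €2,000 increments; reduction = 34 × €36 = €1,224, leaving €1,188.

€1,188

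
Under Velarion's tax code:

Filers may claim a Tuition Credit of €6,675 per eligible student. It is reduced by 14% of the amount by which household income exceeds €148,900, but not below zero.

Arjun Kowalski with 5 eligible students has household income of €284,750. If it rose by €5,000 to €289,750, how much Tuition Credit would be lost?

At €284,750 — base = 5 × €6,675 = €33,375. 14% of the €135,850 excess over €148,900 is €19,019; credit = €33,375 − €19,019 = €14,356.
At €289,750 — base = 5 × €6,675 = €33,375. 14% of the €140,850 excess over €148,900 is €19,719; credit = €33,375 − €19,719 = €13,656.
Lost: €14,356 − €13,656 = €700.

€700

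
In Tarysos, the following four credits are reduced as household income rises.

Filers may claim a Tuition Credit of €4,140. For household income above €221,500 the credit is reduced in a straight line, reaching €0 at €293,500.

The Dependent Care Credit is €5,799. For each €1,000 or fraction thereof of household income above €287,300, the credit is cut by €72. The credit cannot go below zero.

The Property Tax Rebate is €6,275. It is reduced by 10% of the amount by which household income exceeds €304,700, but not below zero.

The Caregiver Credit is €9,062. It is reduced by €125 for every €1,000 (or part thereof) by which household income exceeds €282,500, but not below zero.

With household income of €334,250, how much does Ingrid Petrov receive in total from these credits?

€8,297

Tuition Credit: €334,250 is at or above €293,500, so the credit is €0.
Dependent Care Credit: income exceeds €287,300 by €46,950, which is 47 full-or-partial €1,000 increments; reduction = 47 × €72 = €3,384, leaving €2,415.
Property Tax Rebate: 10% of the €29,550 excess over €304,700 is €2,955; credit = €6,275 − €2,955 = €3,320.
Caregiver Credit: income exceeds €282,500 by €51,750, which is 52 full-or-partial €1,000 increments; reduction = 52 × €125 = €6,500, leaving €2,562.
Total: €0 + €2,415 + €3,320 + €2,562 = €8,297.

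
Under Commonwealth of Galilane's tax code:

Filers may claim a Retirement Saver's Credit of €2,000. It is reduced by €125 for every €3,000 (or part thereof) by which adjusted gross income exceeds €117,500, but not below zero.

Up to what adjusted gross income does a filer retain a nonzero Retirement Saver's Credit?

€162,500

After 15 increments the reduction is 15 × €125 = €1,875, leaving €125; one more increment wipes it out. Increment 15 ends at excess 15 × €3,000 = €45,000, so the highest qualifying income is €117,500 + €45,000 = €162,500.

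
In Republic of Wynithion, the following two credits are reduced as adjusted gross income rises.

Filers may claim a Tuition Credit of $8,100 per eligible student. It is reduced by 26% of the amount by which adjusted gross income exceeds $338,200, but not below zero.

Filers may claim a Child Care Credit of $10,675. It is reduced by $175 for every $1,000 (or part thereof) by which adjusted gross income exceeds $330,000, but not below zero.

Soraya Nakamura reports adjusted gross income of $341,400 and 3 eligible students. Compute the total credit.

$32,043

Tuition Credit: base = 3 × $8,100 = $24,300. 26% of the $3,200 excess over $338,200 is $832; credit = $24,300 − $832 = $23,468.
Child Care Credit: income exceeds $330,000 by $11,400, which is 12 full-or-partial $1,000 increments; reduction = 12 × $175 = $2,100, leaving $8,575.
Total: $23,468 + $8,575 = $32,043.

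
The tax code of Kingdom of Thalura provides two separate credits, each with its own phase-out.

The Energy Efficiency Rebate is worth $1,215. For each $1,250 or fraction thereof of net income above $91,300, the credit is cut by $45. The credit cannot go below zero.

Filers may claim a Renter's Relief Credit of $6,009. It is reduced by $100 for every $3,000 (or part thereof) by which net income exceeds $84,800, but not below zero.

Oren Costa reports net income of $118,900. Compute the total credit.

$4,989

Energy Efficiency Rebate: income exceeds $91,300 by $27,600, which is 23 full-or-partial $1,250 increments; reduction = 23 × $45 = $1,035, leaving $180.
Renter's Relief Credit: income exceeds $84,800 by $34,100, which is 12 full-or-partial $3,000 increments; reduction = 12 × $100 = $1,200, leaving $4,809.
Total: $180 + $4,809 = $4,989.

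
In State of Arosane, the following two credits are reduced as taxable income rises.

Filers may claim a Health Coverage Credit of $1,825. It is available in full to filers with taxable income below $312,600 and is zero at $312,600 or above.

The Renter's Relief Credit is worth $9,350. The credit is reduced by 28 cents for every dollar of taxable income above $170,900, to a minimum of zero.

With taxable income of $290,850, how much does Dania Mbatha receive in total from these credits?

$1,825

Health Coverage Credit: $290,850 is below the $312,600 cutoff, so the full $1,825 applies.
Renter's Relief Credit: 28% of the $119,950 excess over $170,900 is $33,586 ≥ base, so the credit is $0.
Total: $1,825 + $0 = $1,825.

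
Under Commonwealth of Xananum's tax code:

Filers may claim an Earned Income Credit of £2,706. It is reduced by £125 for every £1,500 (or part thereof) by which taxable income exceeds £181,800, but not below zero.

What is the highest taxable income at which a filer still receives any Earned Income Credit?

After 21 increments the reduction is 21 × £125 = £2,625, leaving £81; one more increment wipes it out. Increment 21 ends at excess 21 × £1,500 = £31,500, so the highest qualifying income is £181,800 + £31,500 = £213,300.

£213,300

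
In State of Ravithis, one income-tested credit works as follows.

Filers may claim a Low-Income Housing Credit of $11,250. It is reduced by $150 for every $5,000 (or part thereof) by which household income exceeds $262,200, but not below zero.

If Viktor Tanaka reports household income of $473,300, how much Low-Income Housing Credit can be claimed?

Low-Income Housing Credit: income exceeds $262,200 by $211,100, which is 43 full-or-partial $5,000 increments; reduction = 43 × $150 = $6,450, leaving $4,800.

$4,800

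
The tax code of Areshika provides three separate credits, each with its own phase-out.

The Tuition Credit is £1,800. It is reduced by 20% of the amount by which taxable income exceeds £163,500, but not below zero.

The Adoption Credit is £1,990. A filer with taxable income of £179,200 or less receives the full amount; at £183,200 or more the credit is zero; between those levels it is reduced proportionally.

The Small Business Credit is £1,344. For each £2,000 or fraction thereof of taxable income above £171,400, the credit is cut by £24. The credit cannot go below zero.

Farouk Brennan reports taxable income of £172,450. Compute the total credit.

£3,320

Tuition Credit: 20% of the £8,950 excess over £163,500 is £1,790; credit = £1,800 − £1,790 = £10.
Adoption Credit: £172,450 is at or below the £179,200 threshold, so the full £1,990 applies.
Small Business Credit: income exceeds £171,400 by £1,050, which is 1 full-or-partial £2,000 increment; reduction = 1 × £24 = £24, leaving £1,320.
Total: £10 + £1,990 + £1,320 = £3,320.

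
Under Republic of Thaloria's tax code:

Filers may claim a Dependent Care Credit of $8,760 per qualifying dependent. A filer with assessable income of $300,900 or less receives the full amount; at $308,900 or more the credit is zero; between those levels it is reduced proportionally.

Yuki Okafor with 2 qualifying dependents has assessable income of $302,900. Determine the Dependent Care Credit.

Dependent Care Credit: base = 2 × $8,760 = $17,520. $302,900 is $2,000 into a $8,000 phase-out range, leaving 6,000/8,000 of the credit: $17,520 × 6,000/8,000 = $13,140.

$13,140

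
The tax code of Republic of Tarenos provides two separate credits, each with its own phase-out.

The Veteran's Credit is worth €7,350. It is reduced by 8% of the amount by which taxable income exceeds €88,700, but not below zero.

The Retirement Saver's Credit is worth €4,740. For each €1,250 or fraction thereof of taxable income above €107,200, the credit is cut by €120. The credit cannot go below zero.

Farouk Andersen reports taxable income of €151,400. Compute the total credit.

Veteran's Credit: 8% of the €62,700 excess over €88,700 is €5,016; credit = €7,350 − €5,016 = €2,334.
Retirement Saver's Credit: income exceeds €107,200 by €44,200, which is 36 full-or-partial €1,250 increments; reduction = 36 × €120 = €4,320, leaving €420.
Total: €2,334 + €420 = €2,754.

€2,754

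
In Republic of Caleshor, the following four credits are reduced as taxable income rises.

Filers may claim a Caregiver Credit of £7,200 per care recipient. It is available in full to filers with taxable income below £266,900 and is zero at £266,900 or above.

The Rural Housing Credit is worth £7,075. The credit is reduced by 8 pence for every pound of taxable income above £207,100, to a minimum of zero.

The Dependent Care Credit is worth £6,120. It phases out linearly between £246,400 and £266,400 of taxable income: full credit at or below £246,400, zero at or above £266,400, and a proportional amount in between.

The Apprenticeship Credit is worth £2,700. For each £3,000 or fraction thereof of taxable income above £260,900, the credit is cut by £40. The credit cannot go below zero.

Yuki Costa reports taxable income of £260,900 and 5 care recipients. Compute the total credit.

Caregiver Credit: base = 5 × £7,200 = £36,000. £260,900 is below the £266,900 cutoff, so the full £36,000 applies.
Rural Housing Credit: 8% of the £53,800 excess over £207,100 is £4,304; credit = £7,075 − £4,304 = £2,771.
Dependent Care Credit: £260,900 is £14,500 into a £20,000 phase-out range, leaving 5,500/20,000 of the credit: £6,120 × 5,500/20,000 = £1,683.
Apprenticeship Credit: £260,900 is at or below the £260,900 threshold, so the full £2,700 applies.
Total: £36,000 + £2,771 + £1,683 + £2,700 = £43,154.

£43,154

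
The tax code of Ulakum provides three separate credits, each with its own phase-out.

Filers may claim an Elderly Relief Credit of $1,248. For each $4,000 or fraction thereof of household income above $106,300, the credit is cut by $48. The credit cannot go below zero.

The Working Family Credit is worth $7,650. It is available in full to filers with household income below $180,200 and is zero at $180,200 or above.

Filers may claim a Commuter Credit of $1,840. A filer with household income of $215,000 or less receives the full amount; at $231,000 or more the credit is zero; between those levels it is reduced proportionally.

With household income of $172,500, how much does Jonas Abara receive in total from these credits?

Elderly Relief Credit: income exceeds $106,300 by $66,200, which is 17 full-or-partial $4,000 increments; reduction = 17 × $48 = $816, leaving $432.
Working Family Credit: $172,500 is below the $180,200 cutoff, so the full $7,650 applies.
Commuter Credit: $172,500 is at or below the $215,000 threshold, so the full $1,840 applies.
Total: $432 + $7,650 + $1,840 = $9,922.

$9,922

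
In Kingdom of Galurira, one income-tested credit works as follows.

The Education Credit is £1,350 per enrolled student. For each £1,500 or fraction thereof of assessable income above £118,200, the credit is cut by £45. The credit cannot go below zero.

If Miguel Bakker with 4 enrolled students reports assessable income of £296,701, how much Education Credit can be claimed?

Education Credit: base = 4 × £1,350 = £5,400. income exceeds £118,200 by £178,501 → 120 increments × £45 = £5,400 ≥ base, so the credit is £0.

£0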